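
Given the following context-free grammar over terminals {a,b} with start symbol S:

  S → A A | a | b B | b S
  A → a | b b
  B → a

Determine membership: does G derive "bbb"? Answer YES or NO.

CNF form of G:
  S -> A A | T0 B | T0 S | a
  A -> T0 T0 | a
  B -> a
  T0 -> b

CYK fill:
  cell(0,0) b: {T0}  orig:{}
  cell(1,1) b: {T0}  orig:{}
  cell(2,2) b: {T0}  orig:{}
  cell(0,1) bb: {A}
  cell(1,2) bb: {A}
  cell(0,2) bbb: ∅

S ∉ T[0,2] ⇒ NO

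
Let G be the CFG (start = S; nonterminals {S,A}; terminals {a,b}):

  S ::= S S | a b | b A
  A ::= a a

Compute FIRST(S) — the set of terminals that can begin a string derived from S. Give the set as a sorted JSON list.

FIRST sets, iterate to fixpoint:
pass 1:
  A via A→a a: +{a}
  S via S→a b: +{a}
  S via S→b A: +{b}
  S: {a,b}  A: {a}
pass 2: (no change)
  S: {a,b}  A: {a}

FIRST(S) = ["a", "b"]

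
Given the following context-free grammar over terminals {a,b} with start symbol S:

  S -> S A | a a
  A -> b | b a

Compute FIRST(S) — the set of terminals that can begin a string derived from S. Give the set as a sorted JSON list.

Compute FIRST by fixpoint:
pass 1:
  A via A→b: +{b}
  S via S→a a: +{a}
  S: {a}  A: {b}
pass 2: done
  S: {a}  A: {b}

FIRST(S) = ["a"]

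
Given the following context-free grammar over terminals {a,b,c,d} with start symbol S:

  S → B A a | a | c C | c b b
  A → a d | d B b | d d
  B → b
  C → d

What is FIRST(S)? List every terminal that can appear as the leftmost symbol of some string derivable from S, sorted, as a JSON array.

Compute FIRST by fixpoint:
[1]
  A via A→a d: +{a}
  A via A→d B b: +{d}
  B via B→b: +{b}
  C via C→d: +{d}
  S via S→B A a: +{b}
  S via S→a: +{a}
  S via S→c C: +{c}
  FIRST(S)={a,b,c}  FIRST(A)={a,d}  FIRST(B)={b}  FIRST(C)={d}
[2] (no change)
  FIRST(S)={a,b,c}  FIRST(A)={a,d}  FIRST(B)={b}  FIRST(C)={d}

FIRST(S) = ["a", "b", "c"]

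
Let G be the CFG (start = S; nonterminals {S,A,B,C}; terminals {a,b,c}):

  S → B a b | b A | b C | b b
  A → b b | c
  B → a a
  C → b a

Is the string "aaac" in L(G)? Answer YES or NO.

Convert to CNF:
  S -> B X2 | T0 A | T0 C | T0 T0
  A -> T0 T0 | c
  B -> T1 T1
  C -> T0 T1
  T0 -> b
  T1 -> a
  X2 -> T1 T0

CYK table (by increasing span):
  [0..0]={T1}  "a"  orig:{}
  [1..1]={T1}  "a"  orig:{}
  [2..2]={T1}  "a"  orig:{}
  [3..3]={A}  "c"
  [0..1]={B}  "aa"
  [1..2]={B}  "aa"
  [2..3]=∅  "ac"
  [0..2]=∅  "aaa"
  [1..3]=∅  "aac"
  [0..3]=∅  "aaac"

S ∉ T[0,3] ⇒ NO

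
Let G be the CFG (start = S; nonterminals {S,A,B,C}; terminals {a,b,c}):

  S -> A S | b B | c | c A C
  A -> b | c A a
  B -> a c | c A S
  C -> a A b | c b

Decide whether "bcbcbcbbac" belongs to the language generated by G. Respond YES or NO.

Convert to CNF:
  S -> A S | T0 X6 | T2 B | c
  A -> T0 X3 | b
  B -> T0 X4 | T1 T0
  C -> T0 T2 | T1 X5
  T0 -> c
  T1 -> a
  T2 -> b
  X3 -> A T1
  X4 -> A S
  X5 -> A T2
  X6 -> A C

CYK table (by increasing span):
  cell(0,0) b: {A,T2}  orig:{A}
  cell(1,1) c: {S,T0}  orig:{S}
  cell(2,2) b: {A,T2}  orig:{A}
  cell(3,3) c: {S,T0}  orig:{S}
  cell(4,4) b: {A,T2}  orig:{A}
  cell(5,5) c: {S,T0}  orig:{S}
  cell(6,6) b: {A,T2}  orig:{A}
  cell(7,7) b: {A,T2}  orig:{A}
  cell(8,8) a: {T1}  orig:{}
  cell(9,9) c: {S,T0}  orig:{S}
  cell(0,1) bc: {S,X4}  orig:{S}
  cell(1,2) cb: {C}
  cell(2,3) bc: {S,X4}  orig:{S}
  cell(3,4) cb: {C}
  cell(4,5) bc: {S,X4}  orig:{S}
  cell(5,6) cb: {C}
  cell(6,7) bb: {X5}  orig:{}
  cell(7,8) ba: {X3}  orig:{}
  cell(8,9) ac: {B}
  cell(0,2) bcb: {X6}  orig:{}
  cell(1,3) cbc: {B}
  cell(2,4) bcb: {X6}  orig:{}
  cell(3,5) cbc: {B}
  cell(4,6) bcb: {X6}  orig:{}
  cell(5,7) cbb: ∅
  cell(6,8) bba: ∅
  cell(7,9) bac: {S}
  cell(0,3) bcbc: {S}
  cell(1,4) cbcb: {S}
  cell(2,5) bcbc: {S}
  cell(3,6) cbcb: {S}
  cell(4,7) bcbb: ∅
  cell(5,8) cbba: ∅
  cell(6,9) bbac: {S,X4}  orig:{S}
  cell(0,4) bcbcb: {S,X4}  orig:{S}
  cell(1,5) cbcbc: ∅
  cell(2,6) bcbcb: {S,X4}  orig:{S}
  cell(3,7) cbcbb: ∅
  cell(4,8) bcbba: ∅
  cell(5,9) cbbac: {B}
  cell(0,5) bcbcbc: ∅
  cell(1,6) cbcbcb: {B}
  cell(2,7) bcbcbb: ∅
  cell(3,8) cbcbba: ∅
  cell(4,9) bcbbac: {S}
  cell(0,6) bcbcbcb: {S}
  cell(1,7) cbcbcbb: ∅
  cell(2,8) bcbcbba: ∅
  cell(3,9) cbcbbac: ∅
  cell(0,7) bcbcbcbb: ∅
  cell(1,8) cbcbcbba: ∅
  cell(2,9) bcbcbbac: ∅
  cell(0,8) bcbcbcbba: ∅
  cell(1,9) cbcbcbbac: ∅
  cell(0,9) bcbcbcbbac: ∅

S ∉ T[0,9] ⇒ NO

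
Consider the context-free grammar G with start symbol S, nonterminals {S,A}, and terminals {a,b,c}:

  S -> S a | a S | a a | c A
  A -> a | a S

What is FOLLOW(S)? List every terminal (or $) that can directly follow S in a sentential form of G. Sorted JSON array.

Compute FIRST by fixpoint:
round 1:
  A via A→a: +{a}
  S via S→a S: +{a}
  S via S→c A: +{c}
  S: {a,c}  A: {a}
round 2: (stable)
  S: {a,c}  A: {a}

FOLLOW sets:
FOLLOW(S) := {$}
iter 1:
  S→S a: FOLLOW(S) ⊇ FIRST(a) = {a}; new: +{a}
  S→c A: FOLLOW(A) ⊇ FOLLOW(S) ⊇ {$,a}; new: +{$,a}
  FOLLOW[S]={$,a}  FOLLOW[A]={$,a}
iter 2: (stable)
  FOLLOW[S]={$,a}  FOLLOW[A]={$,a}

FOLLOW(S) = ["$", "a"]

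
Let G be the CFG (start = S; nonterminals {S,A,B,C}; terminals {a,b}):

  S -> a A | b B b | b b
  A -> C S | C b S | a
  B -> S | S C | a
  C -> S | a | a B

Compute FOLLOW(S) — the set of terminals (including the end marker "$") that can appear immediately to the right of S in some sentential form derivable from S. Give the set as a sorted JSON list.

FIRST iteration:
round 1:
  A via A→a: +{a}
  B via B→a: +{a}
  C via C→a: +{a}
  S via S→a A: +{a}
  S via S→b B b: +{b}
  S: {a,b}  A: {a}  B: {a}  C: {a}
round 2:
  B via B→S: +{b}
  C via C→S: +{b}
  S: {a,b}  A: {a}  B: {a,b}  C: {a,b}
round 3:
  A via A→C S: +{b}
  S: {a,b}  A: {a,b}  B: {a,b}  C: {a,b}
round 4: done
  S: {a,b}  A: {a,b}  B: {a,b}  C: {a,b}

FOLLOW sets:
seed FOLLOW(S) with $
round 1:
  A→C S: FOLLOW(C) ⊇ FIRST(S) = {a,b}; new: +{a,b}
  B→S C: FOLLOW(S) ⊇ FIRST(C) = {a,b}; new: +{a,b}
  C→a B: FOLLOW(B) ⊇ FOLLOW(C) ⊇ {a,b}; new: +{a,b}
  S→a A: FOLLOW(A) ⊇ FOLLOW(S) ⊇ {$,a,b}; new: +{$,a,b}
  FOLLOW[S]={$,a,b}  FOLLOW[A]={$,a,b}  FOLLOW[B]={a,b}  FOLLOW[C]={a,b}
round 2: (stable)
  FOLLOW[S]={$,a,b}  FOLLOW[A]={$,a,b}  FOLLOW[B]={a,b}  FOLLOW[C]={a,b}

FOLLOW(S) = ["$", "a", "b"]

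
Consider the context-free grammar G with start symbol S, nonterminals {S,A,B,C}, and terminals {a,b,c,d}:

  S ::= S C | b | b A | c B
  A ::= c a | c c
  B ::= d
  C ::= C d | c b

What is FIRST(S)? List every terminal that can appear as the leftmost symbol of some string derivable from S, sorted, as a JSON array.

FIRST iteration:
pass 1:
  A via A→c a: +{c}
  B via B→d: +{d}
  C via C→c b: +{c}
  S via S→b: +{b}
  S via S→c B: +{c}
  FIRST(S)={b,c}  FIRST(A)={c}  FIRST(B)={d}  FIRST(C)={c}
pass 2: (stable)
  FIRST(S)={b,c}  FIRST(A)={c}  FIRST(B)={d}  FIRST(C)={c}

FIRST(S) = ["b", "c"]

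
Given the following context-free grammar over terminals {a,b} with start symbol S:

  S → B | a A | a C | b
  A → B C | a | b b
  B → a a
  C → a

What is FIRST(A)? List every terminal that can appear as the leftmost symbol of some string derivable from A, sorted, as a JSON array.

FIRST iteration:
iter 1:
  A via A→a: +{a}
  A via A→b b: +{b}
  B via B→a a: +{a}
  C via C→a: +{a}
  S via S→B: +{a}
  S via S→b: +{b}
  FIRST(S)={a,b}  FIRST(A)={a,b}  FIRST(B)={a}  FIRST(C)={a}
iter 2: done
  FIRST(S)={a,b}  FIRST(A)={a,b}  FIRST(B)={a}  FIRST(C)={a}

FIRST(A) = ["a", "b"]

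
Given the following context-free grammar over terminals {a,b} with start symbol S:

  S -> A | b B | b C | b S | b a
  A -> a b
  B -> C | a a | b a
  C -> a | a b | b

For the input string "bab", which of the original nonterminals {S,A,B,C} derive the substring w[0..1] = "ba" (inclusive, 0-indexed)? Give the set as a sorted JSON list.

Convert to CNF:
  S -> T0 T1 | T1 B | T1 C | T1 S | T1 T0
  A -> T0 T1
  B -> T0 T0 | T0 T1 | T1 T0 | a | b
  C -> T0 T1 | a | b
  T0 -> a
  T1 -> b

Fill CYK table bottom-up — only the sub-triangle for w[0..1]:
  [0..0]={B,C,T1}  "b"  orig:{B,C}
  [1..1]={B,C,T0}  "a"  orig:{B,C}
  [0..1]={B,S}  "ba"

Original NTs in T[0,1] deriving "ba": ["B", "S"]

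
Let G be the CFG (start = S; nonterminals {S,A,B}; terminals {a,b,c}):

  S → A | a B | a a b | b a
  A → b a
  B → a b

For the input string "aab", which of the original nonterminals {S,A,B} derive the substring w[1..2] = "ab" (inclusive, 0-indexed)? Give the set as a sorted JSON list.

Convert to CNF:
  S -> T0 T1 | T1 B | T1 X2
  A -> T0 T1
  B -> T1 T0
  T0 -> b
  T1 -> a
  X2 -> T1 T0

CYK table (by increasing span) (cells [i..j] with 1 ≤ i ≤ j ≤ 2 only):
  [1..1]={T1}  "a"  orig:{}
  [2..2]={T0}  "b"  orig:{}
  [1..2]={B,X2}  "ab"  orig:{B}

Original NTs in T[1,2] deriving "ab": ["B"]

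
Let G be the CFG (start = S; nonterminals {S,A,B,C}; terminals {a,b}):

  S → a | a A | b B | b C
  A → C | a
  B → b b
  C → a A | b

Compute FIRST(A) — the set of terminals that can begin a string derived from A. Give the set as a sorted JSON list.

FIRST iteration:
[1]
  A via A→a: +{a}
  B via B→b b: +{b}
  C via C→a A: +{a}
  C via C→b: +{b}
  S via S→a: +{a}
  S via S→b B: +{b}
  FIRST(S)={a,b}  FIRST(A)={a}  FIRST(B)={b}  FIRST(C)={a,b}
[2]
  A via A→C: +{b}
  FIRST(S)={a,b}  FIRST(A)={a,b}  FIRST(B)={b}  FIRST(C)={a,b}
[3] (stable)
  FIRST(S)={a,b}  FIRST(A)={a,b}  FIRST(B)={b}  FIRST(C)={a,b}

FIRST(A) = ["a", "b"]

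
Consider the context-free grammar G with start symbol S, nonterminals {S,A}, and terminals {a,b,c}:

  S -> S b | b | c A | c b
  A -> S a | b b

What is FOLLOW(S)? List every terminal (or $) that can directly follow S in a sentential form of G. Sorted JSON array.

Compute FIRST by fixpoint:
[1]
  A via A→b b: +{b}
  S via S→b: +{b}
  S via S→c A: +{c}
  FIRST[S]={b,c}  FIRST[A]={b}
[2]
  A via A→S a: +{c}
  FIRST[S]={b,c}  FIRST[A]={b,c}
[3] done
  FIRST[S]={b,c}  FIRST[A]={b,c}

Compute FOLLOW by fixpoint:
seed FOLLOW(S) with $
pass 1:
  A→S a: FOLLOW(S) ⊇ FIRST(a) = {a}; new: +{a}
  S→S b: FOLLOW(S) ⊇ FIRST(b) = {b}; new: +{b}
  S→c A: FOLLOW(A) ⊇ FOLLOW(S) ⊇ {$,a,b}; new: +{$,a,b}
  S: {$,a,b}  A: {$,a,b}
pass 2: — fixpoint
  S: {$,a,b}  A: {$,a,b}

FOLLOW(S) = ["$", "a", "b"]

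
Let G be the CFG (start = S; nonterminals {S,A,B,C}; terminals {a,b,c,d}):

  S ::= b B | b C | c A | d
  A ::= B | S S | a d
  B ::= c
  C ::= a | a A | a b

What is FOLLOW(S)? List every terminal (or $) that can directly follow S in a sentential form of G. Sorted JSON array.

Compute FIRST by fixpoint:
round 1:
  A via A→a d: +{a}
  B via B→c: +{c}
  C via C→a: +{a}
  S via S→b B: +{b}
  S via S→c A: +{c}
  S via S→d: +{d}
  S: {b,c,d}  A: {a}  B: {c}  C: {a}
round 2:
  A via A→B: +{c}
  A via A→S S: +{b,d}
  S: {b,c,d}  A: {a,b,c,d}  B: {c}  C: {a}
round 3: — fixpoint
  S: {b,c,d}  A: {a,b,c,d}  B: {c}  C: {a}

FOLLOW sets:
initialize: $ ∈ FOLLOW(S)
iter 1:
  A→S S: FOLLOW(S) ⊇ FIRST(S) = {b,c,d}; new: +{b,c,d}
  S→b B: FOLLOW(B) ⊇ FOLLOW(S) ⊇ {$,b,c,d}; new: +{$,b,c,d}
  S→b C: FOLLOW(C) ⊇ FOLLOW(S) ⊇ {$,b,c,d}; new: +{$,b,c,d}
  S→c A: FOLLOW(A) ⊇ FOLLOW(S) ⊇ {$,b,c,d}; new: +{$,b,c,d}
  FOLLOW[S]={$,b,c,d}  FOLLOW[A]={$,b,c,d}  FOLLOW[B]={$,b,c,d}  FOLLOW[C]={$,b,c,d}
iter 2: (no change)
  FOLLOW[S]={$,b,c,d}  FOLLOW[A]={$,b,c,d}  FOLLOW[B]={$,b,c,d}  FOLLOW[C]={$,b,c,d}

FOLLOW(S) = ["$", "b", "c", "d"]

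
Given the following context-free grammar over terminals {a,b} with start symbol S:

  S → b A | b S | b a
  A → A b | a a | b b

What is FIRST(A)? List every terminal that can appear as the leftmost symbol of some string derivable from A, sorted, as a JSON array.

FIRST sets, iterate to fixpoint:
iter 1:
  A via A→a a: +{a}
  A via A→b b: +{b}
  S via S→b A: +{b}
  S: {b}  A: {a,b}
iter 2: done
  S: {b}  A: {a,b}

FIRST(A) = ["a", "b"]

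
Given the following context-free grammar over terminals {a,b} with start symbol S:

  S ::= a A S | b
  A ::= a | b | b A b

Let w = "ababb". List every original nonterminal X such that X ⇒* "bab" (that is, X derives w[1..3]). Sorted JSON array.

CNF form of G:
  S -> T1 X3 | b
  A -> T0 X2 | a | b
  T0 -> b
  T1 -> a
  X2 -> A T0
  X3 -> A S

CYK table (by increasing span), restricted to cells inside w[1..3]:
  T[1,1] 'b' = {A,S,T0}  orig:{A,S}
  T[2,2] 'a' = {A,T1}  orig:{A}
  T[3,3] 'b' = {A,S,T0}  orig:{A,S}
  T[1,2] 'ba' = ∅
  T[2,3] 'ab' = {X2,X3}  orig:{}
  T[1,3] 'bab' = {A}

Original NTs in T[1,3] deriving "bab": ["A"]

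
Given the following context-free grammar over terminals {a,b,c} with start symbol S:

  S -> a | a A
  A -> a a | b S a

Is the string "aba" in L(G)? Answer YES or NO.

CNF form of G:
  S -> T0 A | a
  A -> T0 T0 | T1 X2
  T0 -> a
  T1 -> b
  X2 -> S T0

Fill CYK table bottom-up:
  [0..0]={S,T0}  "a"  orig:{S}
  [1..1]={T1}  "b"  orig:{}
  [2..2]={S,T0}  "a"  orig:{S}
  [0..1]=∅  "ab"
  [1..2]=∅  "ba"
  [0..2]=∅  "aba"

S ∉ T[0,2] ⇒ NO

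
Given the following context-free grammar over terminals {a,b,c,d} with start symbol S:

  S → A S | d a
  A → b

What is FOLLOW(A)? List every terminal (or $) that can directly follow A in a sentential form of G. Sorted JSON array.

Compute FIRST by fixpoint:
[1]
  A via A→b: +{b}
  S via S→A S: +{b}
  S via S→d a: +{d}
  FIRST[S]={b,d}  FIRST[A]={b}
[2] (stable)
  FIRST[S]={b,d}  FIRST[A]={b}

FOLLOW sets:
seed FOLLOW(S) with $
pass 1:
  S→A S: FOLLOW(A) ⊇ FIRST(S) = {b,d}; new: +{b,d}
  FOLLOW[S]={$}  FOLLOW[A]={b,d}
pass 2: (no change)
  FOLLOW[S]={$}  FOLLOW[A]={b,d}

FOLLOW(A) = ["b", "d"]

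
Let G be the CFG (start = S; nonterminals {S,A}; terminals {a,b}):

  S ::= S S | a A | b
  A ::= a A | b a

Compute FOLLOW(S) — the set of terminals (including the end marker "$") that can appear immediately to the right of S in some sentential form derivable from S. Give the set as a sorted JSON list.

FIRST sets, iterate to fixpoint:
iter 1:
  A via A→a A: +{a}
  A via A→b a: +{b}
  S via S→a A: +{a}
  S via S→b: +{b}
  FIRST[S]={a,b}  FIRST[A]={a,b}
iter 2: (stable)
  FIRST[S]={a,b}  FIRST[A]={a,b}

Compute FOLLOW by fixpoint:
initialize: $ ∈ FOLLOW(S)
round 1:
  S→S S: FOLLOW(S) ⊇ FIRST(S) = {a,b}; new: +{a,b}
  S→a A: FOLLOW(A) ⊇ FOLLOW(S) ⊇ {$,a,b}; new: +{$,a,b}
  FOLLOW(S)={$,a,b}  FOLLOW(A)={$,a,b}
round 2: — fixpoint
  FOLLOW(S)={$,a,b}  FOLLOW(A)={$,a,b}

FOLLOW(S) = ["$", "a", "b"]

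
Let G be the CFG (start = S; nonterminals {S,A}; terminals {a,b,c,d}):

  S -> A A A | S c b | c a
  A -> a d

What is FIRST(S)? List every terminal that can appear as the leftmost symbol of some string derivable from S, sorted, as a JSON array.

Compute FIRST by fixpoint:
pass 1:
  A via A→a d: +{a}
  S via S→A A A: +{a}
  S via S→c a: +{c}
  FIRST(S)={a,c}  FIRST(A)={a}
pass 2: (stable)
  FIRST(S)={a,c}  FIRST(A)={a}

FIRST(S) = ["a", "c"]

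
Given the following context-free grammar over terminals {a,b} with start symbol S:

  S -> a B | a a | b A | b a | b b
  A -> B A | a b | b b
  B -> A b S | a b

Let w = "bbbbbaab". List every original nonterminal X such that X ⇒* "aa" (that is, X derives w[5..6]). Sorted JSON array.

Convert to CNF:
  S -> T0 B | T0 T0 | T1 A | T1 T0 | T1 T1
  A -> B A | T0 T1 | T1 T1
  B -> A X2 | T0 T1
  T0 -> a
  T1 -> b
  X2 -> T1 S

Fill CYK table bottom-up (cells [i..j] with 5 ≤ i ≤ j ≤ 6 only):
  T[5,5] 'a' = {T0}  orig:{}
  T[6,6] 'a' = {T0}  orig:{}
  T[5,6] 'aa' = {S}

Original NTs in T[5,6] deriving "aa": ["S"]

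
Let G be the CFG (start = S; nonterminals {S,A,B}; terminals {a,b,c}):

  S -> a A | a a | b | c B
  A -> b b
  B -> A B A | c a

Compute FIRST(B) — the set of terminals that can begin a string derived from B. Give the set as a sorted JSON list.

FIRST sets, iterate to fixpoint:
round 1:
  A via A→b b: +{b}
  B via B→A B A: +{b}
  B via B→c a: +{c}
  S via S→a A: +{a}
  S via S→b: +{b}
  S via S→c B: +{c}
  FIRST[S]={a,b,c}  FIRST[A]={b}  FIRST[B]={b,c}
round 2: (stable)
  FIRST[S]={a,b,c}  FIRST[A]={b}  FIRST[B]={b,c}

FIRST(B) = ["b", "c"]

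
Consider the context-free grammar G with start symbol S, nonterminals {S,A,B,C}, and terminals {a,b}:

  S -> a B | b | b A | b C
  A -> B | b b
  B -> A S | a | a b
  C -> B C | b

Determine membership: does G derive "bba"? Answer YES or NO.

CNF form of G:
  S -> T0 B | T1 A | T1 C | b
  A -> A S | T0 T1 | T1 T1 | a
  B -> A S | T0 T1 | a
  C -> B C | b
  T0 -> a
  T1 -> b

CYK table (by increasing span):
  [0..0]={C,S,T1}  "b"  orig:{C,S}
  [1..1]={C,S,T1}  "b"  orig:{C,S}
  [2..2]={A,B,T0}  "a"  orig:{A,B}
  [0..1]={A,S}  "bb"
  [1..2]={S}  "ba"
  [0..2]=∅  "bba"

S ∉ T[0,2] ⇒ NO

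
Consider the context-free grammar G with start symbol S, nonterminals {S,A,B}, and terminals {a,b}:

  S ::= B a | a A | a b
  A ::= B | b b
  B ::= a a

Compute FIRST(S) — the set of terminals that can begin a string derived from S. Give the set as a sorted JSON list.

FIRST iteration:
iter 1:
  A via A→b b: +{b}
  B via B→a a: +{a}
  S via S→B a: +{a}
  FIRST[S]={a}  FIRST[A]={b}  FIRST[B]={a}
iter 2:
  A via A→B: +{a}
  FIRST[S]={a}  FIRST[A]={a,b}  FIRST[B]={a}
iter 3: (no change)
  FIRST[S]={a}  FIRST[A]={a,b}  FIRST[B]={a}

FIRST(S) = ["a"]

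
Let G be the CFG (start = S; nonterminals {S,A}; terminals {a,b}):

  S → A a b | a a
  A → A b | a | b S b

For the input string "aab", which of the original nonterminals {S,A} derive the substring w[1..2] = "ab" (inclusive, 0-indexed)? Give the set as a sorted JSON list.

CNF form of G:
  S -> A X3 | T1 T1
  A -> A T0 | T0 X2 | a
  T0 -> b
  T1 -> a
  X2 -> S T0
  X3 -> T1 T0

Fill CYK table bottom-up, restricted to cells inside w[1..2]:
  T[1,1] 'a' = {A,T1}  orig:{A}
  T[2,2] 'b' = {T0}  orig:{}
  T[1,2] 'ab' = {A,X3}  orig:{A}

Original NTs in T[1,2] deriving "ab": ["A"]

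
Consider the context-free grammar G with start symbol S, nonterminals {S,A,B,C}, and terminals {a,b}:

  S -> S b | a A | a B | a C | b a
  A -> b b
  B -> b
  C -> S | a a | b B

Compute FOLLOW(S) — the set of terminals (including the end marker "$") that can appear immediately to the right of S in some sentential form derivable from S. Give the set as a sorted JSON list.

FIRST sets, iterate to fixpoint:
round 1:
  A via A→b b: +{b}
  B via B→b: +{b}
  C via C→a a: +{a}
  C via C→b B: +{b}
  S via S→a A: +{a}
  S via S→b a: +{b}
  FIRST[S]={a,b}  FIRST[A]={b}  FIRST[B]={b}  FIRST[C]={a,b}
round 2: (stable)
  FIRST[S]={a,b}  FIRST[A]={b}  FIRST[B]={b}  FIRST[C]={a,b}

Compute FOLLOW by fixpoint:
initialize: $ ∈ FOLLOW(S)
pass 1:
  S→S b: FOLLOW(S) ⊇ FIRST(b) = {b}; new: +{b}
  S→a A: FOLLOW(A) ⊇ FOLLOW(S) ⊇ {$,b}; new: +{$,b}
  S→a B: FOLLOW(B) ⊇ FOLLOW(S) ⊇ {$,b}; new: +{$,b}
  S→a C: FOLLOW(C) ⊇ FOLLOW(S) ⊇ {$,b}; new: +{$,b}
  S: {$,b}  A: {$,b}  B: {$,b}  C: {$,b}
pass 2: (stable)
  S: {$,b}  A: {$,b}  B: {$,b}  C: {$,b}

FOLLOW(S) = ["$", "b"]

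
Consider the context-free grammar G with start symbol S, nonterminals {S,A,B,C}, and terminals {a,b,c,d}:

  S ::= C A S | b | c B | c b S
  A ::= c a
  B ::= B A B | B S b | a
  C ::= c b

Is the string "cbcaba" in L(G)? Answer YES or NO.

CNF form of G:
  S -> C X5 | T0 B | T0 X6 | b
  A -> T0 T1
  B -> B X3 | B X4 | a
  C -> T0 T2
  T0 -> c
  T1 -> a
  T2 -> b
  X3 -> A B
  X4 -> S T2
  X5 -> A S
  X6 -> T2 S

CYK table (by increasing span):
  [0..0]={T0}  "c"  orig:{}
  [1..1]={S,T2}  "b"  orig:{S}
  [2..2]={T0}  "c"  orig:{}
  [3..3]={B,T1}  "a"  orig:{B}
  [4..4]={S,T2}  "b"  orig:{S}
  [5..5]={B,T1}  "a"  orig:{B}
  [0..1]={C}  "cb"
  [1..2]=∅  "bc"
  [2..3]={A,S}  "ca"
  [3..4]=∅  "ab"
  [4..5]=∅  "ba"
  [0..2]=∅  "cbc"
  [1..3]={X6}  "bca"  orig:{}
  [2..4]={X4,X5}  "cab"  orig:{}
  [3..5]=∅  "aba"
  [0..3]={S}  "cbca"
  [1..4]=∅  "bcab"
  [2..5]=∅  "caba"
  [0..4]={S,X4}  "cbcab"  orig:{S}
  [1..5]=∅  "bcaba"
  [0..5]=∅  "cbcaba"

S ∉ T[0,5] ⇒ NO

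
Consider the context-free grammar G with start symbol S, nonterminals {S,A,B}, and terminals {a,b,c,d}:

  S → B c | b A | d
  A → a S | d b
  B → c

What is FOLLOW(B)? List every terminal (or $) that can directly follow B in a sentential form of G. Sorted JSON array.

FIRST sets, iterate to fixpoint:
round 1:
  A via A→a S: +{a}
  A via A→d b: +{d}
  B via B→c: +{c}
  S via S→B c: +{c}
  S via S→b A: +{b}
  S via S→d: +{d}
  FIRST[S]={b,c,d}  FIRST[A]={a,d}  FIRST[B]={c}
round 2: done
  FIRST[S]={b,c,d}  FIRST[A]={a,d}  FIRST[B]={c}

FOLLOW sets:
initialize: $ ∈ FOLLOW(S)
iter 1:
  S→B c: FOLLOW(B) ⊇ FIRST(c) = {c}; new: +{c}
  S→b A: FOLLOW(A) ⊇ FOLLOW(S) ⊇ {$}; new: +{$}
  FOLLOW(S)={$}  FOLLOW(A)={$}  FOLLOW(B)={c}
iter 2: done
  FOLLOW(S)={$}  FOLLOW(A)={$}  FOLLOW(B)={c}

FOLLOW(B) = ["c"]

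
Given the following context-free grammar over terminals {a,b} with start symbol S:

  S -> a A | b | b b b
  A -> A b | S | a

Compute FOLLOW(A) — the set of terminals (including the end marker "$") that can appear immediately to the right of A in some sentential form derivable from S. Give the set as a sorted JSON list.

Compute FIRST by fixpoint:
pass 1:
  A via A→a: +{a}
  S via S→a A: +{a}
  S via S→b: +{b}
  FIRST(S)={a,b}  FIRST(A)={a}
pass 2:
  A via A→S: +{b}
  FIRST(S)={a,b}  FIRST(A)={a,b}
pass 3: — fixpoint
  FIRST(S)={a,b}  FIRST(A)={a,b}

FOLLOW sets:
seed FOLLOW(S) with $
pass 1:
  A→A b: FOLLOW(A) ⊇ FIRST(b) = {b}; new: +{b}
  A→S: FOLLOW(S) ⊇ FOLLOW(A) ⊇ {b}; new: +{b}
  S→a A: FOLLOW(A) ⊇ FOLLOW(S) ⊇ {$,b}; new: +{$}
  FOLLOW(S)={$,b}  FOLLOW(A)={$,b}
pass 2: — fixpoint
  FOLLOW(S)={$,b}  FOLLOW(A)={$,b}

FOLLOW(A) = ["$", "b"]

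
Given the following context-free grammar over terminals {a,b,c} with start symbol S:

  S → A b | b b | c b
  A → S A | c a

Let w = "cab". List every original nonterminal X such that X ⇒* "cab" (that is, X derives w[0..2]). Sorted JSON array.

CNF form of G:
  S -> A T2 | T0 T2 | T2 T2
  A -> S A | T0 T1
  T0 -> c
  T1 -> a
  T2 -> b

CYK fill — only the sub-triangle for w[0..2]:
  cell(0,0) c: {T0}  orig:{}
  cell(1,1) a: {T1}  orig:{}
  cell(2,2) b: {T2}  orig:{}
  cell(0,1) ca: {A}
  cell(1,2) ab: ∅
  cell(0,2) cab: {S}

Original NTs in T[0,2] deriving "cab": ["S"]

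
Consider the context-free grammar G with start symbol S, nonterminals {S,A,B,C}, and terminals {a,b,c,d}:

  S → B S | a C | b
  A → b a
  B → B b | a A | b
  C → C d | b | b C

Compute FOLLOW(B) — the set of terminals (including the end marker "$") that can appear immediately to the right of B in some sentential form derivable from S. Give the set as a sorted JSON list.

FIRST sets, iterate to fixpoint:
[1]
  A via A→b a: +{b}
  B via B→a A: +{a}
  B via B→b: +{b}
  C via C→b: +{b}
  S via S→B S: +{a,b}
  FIRST[S]={a,b}  FIRST[A]={b}  FIRST[B]={a,b}  FIRST[C]={b}
[2] (stable)
  FIRST[S]={a,b}  FIRST[A]={b}  FIRST[B]={a,b}  FIRST[C]={b}

FOLLOW iteration:
seed FOLLOW(S) with $
iter 1:
  B→B b: FOLLOW(B) ⊇ FIRST(b) = {b}; new: +{b}
  B→a A: FOLLOW(A) ⊇ FOLLOW(B) ⊇ {b}; new: +{b}
  C→C d: FOLLOW(C) ⊇ FIRST(d) = {d}; new: +{d}
  S→B S: FOLLOW(B) ⊇ FIRST(S) = {a,b}; new: +{a}
  S→a C: FOLLOW(C) ⊇ FOLLOW(S) ⊇ {$}; new: +{$}
  S: {$}  A: {b}  B: {a,b}  C: {$,d}
iter 2:
  B→a A: FOLLOW(A) ⊇ FOLLOW(B) ⊇ {a,b}; new: +{a}
  S: {$}  A: {a,b}  B: {a,b}  C: {$,d}
iter 3: (stable)
  S: {$}  A: {a,b}  B: {a,b}  C: {$,d}

FOLLOW(B) = ["a", "b"]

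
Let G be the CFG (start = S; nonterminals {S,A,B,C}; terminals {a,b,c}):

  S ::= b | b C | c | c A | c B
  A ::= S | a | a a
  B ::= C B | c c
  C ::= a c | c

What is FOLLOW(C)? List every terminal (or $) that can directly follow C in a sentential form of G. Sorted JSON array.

FIRST sets, iterate to fixpoint:
round 1:
  A via A→a: +{a}
  B via B→c c: +{c}
  C via C→a c: +{a}
  C via C→c: +{c}
  S via S→b: +{b}
  S via S→c: +{c}
  FIRST[S]={b,c}  FIRST[A]={a}  FIRST[B]={c}  FIRST[C]={a,c}
round 2:
  A via A→S: +{b,c}
  B via B→C B: +{a}
  FIRST[S]={b,c}  FIRST[A]={a,b,c}  FIRST[B]={a,c}  FIRST[C]={a,c}
round 3: (stable)
  FIRST[S]={b,c}  FIRST[A]={a,b,c}  FIRST[B]={a,c}  FIRST[C]={a,c}

FOLLOW sets:
FOLLOW(S) := {$}
[1]
  B→C B: FOLLOW(C) ⊇ FIRST(B) = {a,c}; new: +{a,c}
  S→b C: FOLLOW(C) ⊇ FOLLOW(S) ⊇ {$}; new: +{$}
  S→c A: FOLLOW(A) ⊇ FOLLOW(S) ⊇ {$}; new: +{$}
  S→c B: FOLLOW(B) ⊇ FOLLOW(S) ⊇ {$}; new: +{$}
  FOLLOW[S]={$}  FOLLOW[A]={$}  FOLLOW[B]={$}  FOLLOW[C]={$,a,c}
[2] (stable)
  FOLLOW[S]={$}  FOLLOW[A]={$}  FOLLOW[B]={$}  FOLLOW[C]={$,a,c}

FOLLOW(C) = ["$", "a", "c"]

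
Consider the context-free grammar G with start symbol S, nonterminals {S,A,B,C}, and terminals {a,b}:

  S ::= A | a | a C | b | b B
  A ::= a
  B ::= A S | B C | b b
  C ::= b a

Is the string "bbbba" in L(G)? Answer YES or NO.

CNF form of G:
  S -> T0 B | T1 C | a | b
  A -> a
  B -> A S | B C | T0 T0
  C -> T0 T1
  T0 -> b
  T1 -> a

Fill CYK table bottom-up:
  cell(0,0) b: {S,T0}  orig:{S}
  cell(1,1) b: {S,T0}  orig:{S}
  cell(2,2) b: {S,T0}  orig:{S}
  cell(3,3) b: {S,T0}  orig:{S}
  cell(4,4) a: {A,S,T1}  orig:{A,S}
  cell(0,1) bb: {B}
  cell(1,2) bb: {B}
  cell(2,3) bb: {B}
  cell(3,4) ba: {C}
  cell(0,2) bbb: {S}
  cell(1,3) bbb: {S}
  cell(2,4) bba: ∅
  cell(0,3) bbbb: ∅
  cell(1,4) bbba: {B}
  cell(0,4) bbbba: {S}

S ∈ T[0,4] ⇒ YES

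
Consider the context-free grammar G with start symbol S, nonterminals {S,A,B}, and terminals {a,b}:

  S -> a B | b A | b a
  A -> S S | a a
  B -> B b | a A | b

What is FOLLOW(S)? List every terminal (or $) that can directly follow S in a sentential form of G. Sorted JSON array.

FIRST sets, iterate to fixpoint:
round 1:
  A via A→a a: +{a}
  B via B→a A: +{a}
  B via B→b: +{b}
  S via S→a B: +{a}
  S via S→b A: +{b}
  FIRST[S]={a,b}  FIRST[A]={a}  FIRST[B]={a,b}
round 2:
  A via A→S S: +{b}
  FIRST[S]={a,b}  FIRST[A]={a,b}  FIRST[B]={a,b}
round 3: (no change)
  FIRST[S]={a,b}  FIRST[A]={a,b}  FIRST[B]={a,b}

FOLLOW sets:
FOLLOW(S) := {$}
iter 1:
  A→S S: FOLLOW(S) ⊇ FIRST(S) = {a,b}; new: +{a,b}
  B→B b: FOLLOW(B) ⊇ FIRST(b) = {b}; new: +{b}
  B→a A: FOLLOW(A) ⊇ FOLLOW(B) ⊇ {b}; new: +{b}
  S→a B: FOLLOW(B) ⊇ FOLLOW(S) ⊇ {$,a,b}; new: +{$,a}
  S→b A: FOLLOW(A) ⊇ FOLLOW(S) ⊇ {$,a,b}; new: +{$,a}
  S: {$,a,b}  A: {$,a,b}  B: {$,a,b}
iter 2: (stable)
  S: {$,a,b}  A: {$,a,b}  B: {$,a,b}

FOLLOW(S) = ["$", "a", "b"]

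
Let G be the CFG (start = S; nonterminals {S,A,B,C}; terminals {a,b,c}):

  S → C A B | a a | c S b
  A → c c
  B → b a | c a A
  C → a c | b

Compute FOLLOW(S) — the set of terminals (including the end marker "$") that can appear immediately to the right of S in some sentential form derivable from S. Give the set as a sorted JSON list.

FIRST iteration:
iter 1:
  A via A→c c: +{c}
  B via B→b a: +{b}
  B via B→c a A: +{c}
  C via C→a c: +{a}
  C via C→b: +{b}
  S via S→C A B: +{a,b}
  S via S→c S b: +{c}
  FIRST(S)={a,b,c}  FIRST(A)={c}  FIRST(B)={b,c}  FIRST(C)={a,b}
iter 2: (stable)
  FIRST(S)={a,b,c}  FIRST(A)={c}  FIRST(B)={b,c}  FIRST(C)={a,b}

FOLLOW sets:
FOLLOW(S) := {$}
iter 1:
  S→C A B: FOLLOW(C) ⊇ FIRST(A) = {c}; new: +{c}
  S→C A B: FOLLOW(A) ⊇ FIRST(B) = {b,c}; new: +{b,c}
  S→C A B: FOLLOW(B) ⊇ FOLLOW(S) ⊇ {$}; new: +{$}
  S→c S b: FOLLOW(S) ⊇ FIRST(b) = {b}; new: +{b}
  FOLLOW[S]={$,b}  FOLLOW[A]={b,c}  FOLLOW[B]={$}  FOLLOW[C]={c}
iter 2:
  B→c a A: FOLLOW(A) ⊇ FOLLOW(B) ⊇ {$}; new: +{$}
  S→C A B: FOLLOW(B) ⊇ FOLLOW(S) ⊇ {$,b}; new: +{b}
  FOLLOW[S]={$,b}  FOLLOW[A]={$,b,c}  FOLLOW[B]={$,b}  FOLLOW[C]={c}
iter 3: — fixpoint
  FOLLOW[S]={$,b}  FOLLOW[A]={$,b,c}  FOLLOW[B]={$,b}  FOLLOW[C]={c}

FOLLOW(S) = ["$", "b"]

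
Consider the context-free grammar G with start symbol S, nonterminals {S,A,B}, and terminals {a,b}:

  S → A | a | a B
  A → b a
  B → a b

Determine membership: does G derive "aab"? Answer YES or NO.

CNF form of G:
  S -> T0 T1 | T1 B | a
  A -> T0 T1
  B -> T1 T0
  T0 -> b
  T1 -> a

CYK table (by increasing span):
  [0..0]={S,T1}  "a"  orig:{S}
  [1..1]={S,T1}  "a"  orig:{S}
  [2..2]={T0}  "b"  orig:{}
  [0..1]=∅  "aa"
  [1..2]={B}  "ab"
  [0..2]={S}  "aab"

S ∈ T[0,2] ⇒ YES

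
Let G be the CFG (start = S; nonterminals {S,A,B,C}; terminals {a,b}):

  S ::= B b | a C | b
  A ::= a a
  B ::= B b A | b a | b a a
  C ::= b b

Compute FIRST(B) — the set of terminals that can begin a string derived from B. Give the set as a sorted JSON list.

Compute FIRST by fixpoint:
iter 1:
  A via A→a a: +{a}
  B via B→b a: +{b}
  C via C→b b: +{b}
  S via S→B b: +{b}
  S via S→a C: +{a}
  FIRST[S]={a,b}  FIRST[A]={a}  FIRST[B]={b}  FIRST[C]={b}
iter 2: — fixpoint
  FIRST[S]={a,b}  FIRST[A]={a}  FIRST[B]={b}  FIRST[C]={b}

FIRST(B) = ["b"]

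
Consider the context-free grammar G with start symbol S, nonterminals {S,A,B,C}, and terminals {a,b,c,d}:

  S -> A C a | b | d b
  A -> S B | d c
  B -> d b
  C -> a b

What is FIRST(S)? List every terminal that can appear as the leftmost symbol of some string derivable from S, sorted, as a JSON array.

FIRST sets, iterate to fixpoint:
pass 1:
  A via A→d c: +{d}
  B via B→d b: +{d}
  C via C→a b: +{a}
  S via S→A C a: +{d}
  S via S→b: +{b}
  FIRST[S]={b,d}  FIRST[A]={d}  FIRST[B]={d}  FIRST[C]={a}
pass 2:
  A via A→S B: +{b}
  FIRST[S]={b,d}  FIRST[A]={b,d}  FIRST[B]={d}  FIRST[C]={a}
pass 3: — fixpoint
  FIRST[S]={b,d}  FIRST[A]={b,d}  FIRST[B]={d}  FIRST[C]={a}

FIRST(S) = ["b", "d"]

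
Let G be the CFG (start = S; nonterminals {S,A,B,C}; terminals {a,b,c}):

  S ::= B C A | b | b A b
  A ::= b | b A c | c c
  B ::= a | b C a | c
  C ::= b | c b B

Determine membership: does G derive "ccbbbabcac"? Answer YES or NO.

CNF form of G:
  S -> B X6 | T0 X7 | b
  A -> T0 X3 | T1 T1 | b
  B -> T0 X4 | a | c
  C -> T1 X5 | b
  T0 -> b
  T1 -> c
  T2 -> a
  X3 -> A T1
  X4 -> C T2
  X5 -> T0 B
  X6 -> C A
  X7 -> A T0

CYK fill:
  T[0,0] 'c' = {B,T1}  orig:{B}
  T[1,1] 'c' = {B,T1}  orig:{B}
  T[2,2] 'b' = {A,C,S,T0}  orig:{A,C,S}
  T[3,3] 'b' = {A,C,S,T0}  orig:{A,C,S}
  T[4,4] 'b' = {A,C,S,T0}  orig:{A,C,S}
  T[5,5] 'a' = {B,T2}  orig:{B}
  T[6,6] 'b' = {A,C,S,T0}  orig:{A,C,S}
  T[7,7] 'c' = {B,T1}  orig:{B}
  T[8,8] 'a' = {B,T2}  orig:{B}
  T[9,9] 'c' = {B,T1}  orig:{B}
  T[0,1] 'cc' = {A}
  T[1,2] 'cb' = ∅
  T[2,3] 'bb' = {X6,X7}  orig:{}
  T[3,4] 'bb' = {X6,X7}  orig:{}
  T[4,5] 'ba' = {X4,X5}  orig:{}
  T[5,6] 'ab' = ∅
  T[6,7] 'bc' = {X3,X5}  orig:{}
  T[7,8] 'ca' = ∅
  T[8,9] 'ac' = ∅
  T[0,2] 'ccb' = {X7}  orig:{}
  T[1,3] 'cbb' = {S}
  T[2,4] 'bbb' = {S}
  T[3,5] 'bba' = {B}
  T[4,6] 'bab' = ∅
  T[5,7] 'abc' = ∅
  T[6,8] 'bca' = ∅
  T[7,9] 'cac' = ∅
  T[0,3] 'ccbb' = ∅
  T[1,4] 'cbbb' = ∅
  T[2,5] 'bbba' = {X5}  orig:{}
  T[3,6] 'bbab' = ∅
  T[4,7] 'babc' = ∅
  T[5,8] 'abca' = ∅
  T[6,9] 'bcac' = ∅
  T[0,4] 'ccbbb' = ∅
  T[1,5] 'cbbba' = {C}
  T[2,6] 'bbbab' = ∅
  T[3,7] 'bbabc' = ∅
  T[4,8] 'babca' = ∅
  T[5,9] 'abcac' = ∅
  T[0,5] 'ccbbba' = ∅
  T[1,6] 'cbbbab' = {X6}  orig:{}
  T[2,7] 'bbbabc' = ∅
  T[3,8] 'bbabca' = ∅
  T[4,9] 'babcac' = ∅
  T[0,6] 'ccbbbab' = {S}
  T[1,7] 'cbbbabc' = ∅
  T[2,8] 'bbbabca' = ∅
  T[3,9] 'bbabcac' = ∅
  T[0,7] 'ccbbbabc' = ∅
  T[1,8] 'cbbbabca' = ∅
  T[2,9] 'bbbabcac' = ∅
  T[0,8] 'ccbbbabca' = ∅
  T[1,9] 'cbbbabcac' = ∅
  T[0,9] 'ccbbbabcac' = ∅

S ∉ T[0,9] ⇒ NO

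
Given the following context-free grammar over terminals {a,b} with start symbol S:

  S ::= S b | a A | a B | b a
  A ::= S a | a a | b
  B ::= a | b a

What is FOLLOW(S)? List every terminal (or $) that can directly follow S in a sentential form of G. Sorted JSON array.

FIRST sets, iterate to fixpoint:
round 1:
  A via A→a a: +{a}
  A via A→b: +{b}
  B via B→a: +{a}
  B via B→b a: +{b}
  S via S→a A: +{a}
  S via S→b a: +{b}
  FIRST(S)={a,b}  FIRST(A)={a,b}  FIRST(B)={a,b}
round 2: (stable)
  FIRST(S)={a,b}  FIRST(A)={a,b}  FIRST(B)={a,b}

FOLLOW sets:
seed FOLLOW(S) with $
pass 1:
  A→S a: FOLLOW(S) ⊇ FIRST(a) = {a}; new: +{a}
  S→S b: FOLLOW(S) ⊇ FIRST(b) = {b}; new: +{b}
  S→a A: FOLLOW(A) ⊇ FOLLOW(S) ⊇ {$,a,b}; new: +{$,a,b}
  S→a B: FOLLOW(B) ⊇ FOLLOW(S) ⊇ {$,a,b}; new: +{$,a,b}
  FOLLOW[S]={$,a,b}  FOLLOW[A]={$,a,b}  FOLLOW[B]={$,a,b}
pass 2: (stable)
  FOLLOW[S]={$,a,b}  FOLLOW[A]={$,a,b}  FOLLOW[B]={$,a,b}

FOLLOW(S) = ["$", "a", "b"]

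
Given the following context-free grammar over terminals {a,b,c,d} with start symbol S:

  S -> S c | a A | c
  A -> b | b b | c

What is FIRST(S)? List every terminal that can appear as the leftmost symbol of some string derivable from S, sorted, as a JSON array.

FIRST sets, iterate to fixpoint:
round 1:
  A via A→b: +{b}
  A via A→c: +{c}
  S via S→a A: +{a}
  S via S→c: +{c}
  S: {a,c}  A: {b,c}
round 2: — fixpoint
  S: {a,c}  A: {b,c}

FIRST(S) = ["a", "c"]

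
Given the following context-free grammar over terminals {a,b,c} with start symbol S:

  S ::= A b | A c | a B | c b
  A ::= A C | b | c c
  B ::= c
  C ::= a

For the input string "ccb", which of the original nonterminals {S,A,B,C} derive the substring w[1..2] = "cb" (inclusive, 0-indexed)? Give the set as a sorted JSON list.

CNF form of G:
  S -> A T0 | A T1 | T0 T1 | T2 B
  A -> A C | T0 T0 | b
  B -> c
  C -> a
  T0 -> c
  T1 -> b
  T2 -> a

CYK table (by increasing span) (cells [i..j] with 1 ≤ i ≤ j ≤ 2 only):
  cell(1,1) c: {B,T0}  orig:{B}
  cell(2,2) b: {A,T1}  orig:{A}
  cell(1,2) cb: {S}

Original NTs in T[1,2] deriving "cb": ["S"]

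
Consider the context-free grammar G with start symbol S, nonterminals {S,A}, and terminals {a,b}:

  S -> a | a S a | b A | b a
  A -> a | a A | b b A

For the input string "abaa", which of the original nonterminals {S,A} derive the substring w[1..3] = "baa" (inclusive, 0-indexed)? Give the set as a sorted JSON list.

CNF form of G:
  S -> T0 X3 | T1 A | T1 T0 | a
  A -> T0 A | T1 X2 | a
  T0 -> a
  T1 -> b
  X2 -> T1 A
  X3 -> S T0

CYK fill, restricted to cells inside w[1..3]:
  [1..1]={T1}  "b"  orig:{}
  [2..2]={A,S,T0}  "a"  orig:{A,S}
  [3..3]={A,S,T0}  "a"  orig:{A,S}
  [1..2]={S,X2}  "ba"  orig:{S}
  [2..3]={A,X3}  "aa"  orig:{A}
  [1..3]={S,X2,X3}  "baa"  orig:{S}

Original NTs in T[1,3] deriving "baa": ["S"]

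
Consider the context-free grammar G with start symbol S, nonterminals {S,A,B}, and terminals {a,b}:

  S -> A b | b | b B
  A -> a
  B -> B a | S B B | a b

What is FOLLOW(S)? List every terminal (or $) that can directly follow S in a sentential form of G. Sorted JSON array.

FIRST sets, iterate to fixpoint:
iter 1:
  A via A→a: +{a}
  B via B→a b: +{a}
  S via S→A b: +{a}
  S via S→b: +{b}
  FIRST[S]={a,b}  FIRST[A]={a}  FIRST[B]={a}
iter 2:
  B via B→S B B: +{b}
  FIRST[S]={a,b}  FIRST[A]={a}  FIRST[B]={a,b}
iter 3: done
  FIRST[S]={a,b}  FIRST[A]={a}  FIRST[B]={a,b}

Compute FOLLOW by fixpoint:
initialize: $ ∈ FOLLOW(S)
pass 1:
  B→B a: FOLLOW(B) ⊇ FIRST(a) = {a}; new: +{a}
  B→S B B: FOLLOW(S) ⊇ FIRST(B) = {a,b}; new: +{a,b}
  B→S B B: FOLLOW(B) ⊇ FIRST(B) = {a,b}; new: +{b}
  S→A b: FOLLOW(A) ⊇ FIRST(b) = {b}; new: +{b}
  S→b B: FOLLOW(B) ⊇ FOLLOW(S) ⊇ {$,a,b}; new: +{$}
  S: {$,a,b}  A: {b}  B: {$,a,b}
pass 2: — fixpoint
  S: {$,a,b}  A: {b}  B: {$,a,b}

FOLLOW(S) = ["$", "a", "b"]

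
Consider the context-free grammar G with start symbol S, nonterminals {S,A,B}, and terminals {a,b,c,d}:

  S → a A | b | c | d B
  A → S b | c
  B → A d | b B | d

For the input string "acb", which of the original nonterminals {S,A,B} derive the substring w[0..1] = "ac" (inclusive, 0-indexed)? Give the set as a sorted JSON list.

Convert to CNF:
  S -> T1 B | T2 A | b | c
  A -> S T0 | c
  B -> A T1 | T0 B | d
  T0 -> b
  T1 -> d
  T2 -> a

CYK table (by increasing span) (cells [i..j] with 0 ≤ i ≤ j ≤ 1 only):
  [0..0]={T2}  "a"  orig:{}
  [1..1]={A,S}  "c"
  [0..1]={S}  "ac"

Original NTs in T[0,1] deriving "ac": ["S"]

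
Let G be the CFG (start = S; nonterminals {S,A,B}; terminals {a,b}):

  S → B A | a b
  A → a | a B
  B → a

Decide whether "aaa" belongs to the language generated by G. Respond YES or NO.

Convert to CNF:
  S -> B A | T0 T1
  A -> T0 B | a
  B -> a
  T0 -> a
  T1 -> b

CYK table (by increasing span):
  T[0,0] 'a' = {A,B,T0}  orig:{A,B}
  T[1,1] 'a' = {A,B,T0}  orig:{A,B}
  T[2,2] 'a' = {A,B,T0}  orig:{A,B}
  T[0,1] 'aa' = {A,S}
  T[1,2] 'aa' = {A,S}
  T[0,2] 'aaa' = {S}

S ∈ T[0,2] ⇒ YES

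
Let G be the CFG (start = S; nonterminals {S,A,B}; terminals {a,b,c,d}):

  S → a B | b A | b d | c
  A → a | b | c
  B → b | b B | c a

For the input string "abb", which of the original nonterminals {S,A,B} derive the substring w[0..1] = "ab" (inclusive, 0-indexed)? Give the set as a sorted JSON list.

Convert to CNF:
  S -> T0 A | T0 T3 | T2 B | c
  A -> a | b | c
  B -> T0 B | T1 T2 | b
  T0 -> b
  T1 -> c
  T2 -> a
  T3 -> d

Fill CYK table bottom-up, restricted to cells inside w[0..1]:
  [0..0]={A,T2}  "a"  orig:{A}
  [1..1]={A,B,T0}  "b"  orig:{A,B}
  [0..1]={S}  "ab"

Original NTs in T[0,1] deriving "ab": ["S"]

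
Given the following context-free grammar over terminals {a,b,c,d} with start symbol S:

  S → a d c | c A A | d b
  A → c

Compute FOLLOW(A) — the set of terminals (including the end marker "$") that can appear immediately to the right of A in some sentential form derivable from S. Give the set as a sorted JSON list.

FIRST iteration:
pass 1:
  A via A→c: +{c}
  S via S→a d c: +{a}
  S via S→c A A: +{c}
  S via S→d b: +{d}
  S: {a,c,d}  A: {c}
pass 2: — fixpoint
  S: {a,c,d}  A: {c}

FOLLOW iteration:
seed FOLLOW(S) with $
pass 1:
  S→c A A: FOLLOW(A) ⊇ FIRST(A) = {c}; new: +{c}
  S→c A A: FOLLOW(A) ⊇ FOLLOW(S) ⊇ {$}; new: +{$}
  FOLLOW(S)={$}  FOLLOW(A)={$,c}
pass 2: done
  FOLLOW(S)={$}  FOLLOW(A)={$,c}

FOLLOW(A) = ["$", "c"]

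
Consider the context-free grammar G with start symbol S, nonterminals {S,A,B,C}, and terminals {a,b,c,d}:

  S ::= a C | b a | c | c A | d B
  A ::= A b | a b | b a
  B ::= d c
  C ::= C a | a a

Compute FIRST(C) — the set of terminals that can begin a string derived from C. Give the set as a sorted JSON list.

Compute FIRST by fixpoint:
round 1:
  A via A→a b: +{a}
  A via A→b a: +{b}
  B via B→d c: +{d}
  C via C→a a: +{a}
  S via S→a C: +{a}
  S via S→b a: +{b}
  S via S→c: +{c}
  S via S→d B: +{d}
  FIRST(S)={a,b,c,d}  FIRST(A)={a,b}  FIRST(B)={d}  FIRST(C)={a}
round 2: (stable)
  FIRST(S)={a,b,c,d}  FIRST(A)={a,b}  FIRST(B)={d}  FIRST(C)={a}

FIRST(C) = ["a"]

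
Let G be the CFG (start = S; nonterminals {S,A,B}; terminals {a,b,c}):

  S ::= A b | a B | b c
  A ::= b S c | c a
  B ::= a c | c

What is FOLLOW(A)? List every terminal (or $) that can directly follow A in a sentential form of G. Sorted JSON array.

Compute FIRST by fixpoint:
[1]
  A via A→b S c: +{b}
  A via A→c a: +{c}
  B via B→a c: +{a}
  B via B→c: +{c}
  S via S→A b: +{b,c}
  S via S→a B: +{a}
  S: {a,b,c}  A: {b,c}  B: {a,c}
[2] (stable)
  S: {a,b,c}  A: {b,c}  B: {a,c}

FOLLOW sets:
FOLLOW(S) := {$}
iter 1:
  A→b S c: FOLLOW(S) ⊇ FIRST(c) = {c}; new: +{c}
  S→A b: FOLLOW(A) ⊇ FIRST(b) = {b}; new: +{b}
  S→a B: FOLLOW(B) ⊇ FOLLOW(S) ⊇ {$,c}; new: +{$,c}
  S: {$,c}  A: {b}  B: {$,c}
iter 2: (no change)
  S: {$,c}  A: {b}  B: {$,c}

FOLLOW(A) = ["b"]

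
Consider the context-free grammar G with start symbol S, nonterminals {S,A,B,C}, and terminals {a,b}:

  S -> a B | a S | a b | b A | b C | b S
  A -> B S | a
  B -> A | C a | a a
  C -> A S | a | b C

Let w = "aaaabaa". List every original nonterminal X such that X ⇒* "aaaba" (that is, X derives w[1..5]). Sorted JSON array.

CNF form of G:
  S -> T0 B | T0 S | T0 T1 | T1 A | T1 C | T1 S
  A -> B S | a
  B -> B S | C T0 | T0 T0 | a
  C -> A S | T1 C | a
  T0 -> a
  T1 -> b

CYK table (by increasing span) — only the sub-triangle for w[1..5]:
  [1..1]={A,B,C,T0}  "a"  orig:{A,B,C}
  [2..2]={A,B,C,T0}  "a"  orig:{A,B,C}
  [3..3]={A,B,C,T0}  "a"  orig:{A,B,C}
  [4..4]={T1}  "b"  orig:{}
  [5..5]={A,B,C,T0}  "a"  orig:{A,B,C}
  [1..2]={B,S}  "aa"
  [2..3]={B,S}  "aa"
  [3..4]={S}  "ab"
  [4..5]={C,S}  "ba"
  [1..3]={A,B,C,S}  "aaa"
  [2..4]={A,B,C,S}  "aab"
  [3..5]={A,B,C,S}  "aba"
  [1..4]={A,B,C,S}  "aaab"
  [2..5]={A,B,C,S}  "aaba"
  [1..5]={A,B,C,S}  "aaaba"

Original NTs in T[1,5] deriving "aaaba": ["A", "B", "C", "S"]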